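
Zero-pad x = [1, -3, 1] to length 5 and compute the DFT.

Original 3-point DFT: [-1, 2.0000+3.4641i, 2.0000-3.4641i]
Zero-padded 5-point DFT provides frequency interpolation.

DFT_5([x, 0, ...]) = [-1, -0.7361+2.2654i, 3.7361+2.7144i, 3.7361-2.7144i, -0.7361-2.2654i]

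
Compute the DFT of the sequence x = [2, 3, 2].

X[k] = Σ(n=0 to 2) x[n] · ω_3^(nk)
where ω_3 = e^(-2πi/3)

Computing each X[k]:
X[0] = 7
X[1] = -0.5000-0.8660i
X[2] = -0.5000+0.8660i

X = [7, -0.5000-0.8660i, -0.5000+0.8660i]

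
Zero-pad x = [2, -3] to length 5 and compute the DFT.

Original 2-point DFT: [-1, 5]
Zero-padded 5-point DFT provides frequency interpolation.

DFT_5([x, 0, ...]) = [-1, 1.0729+2.8532i, 4.4271+1.7634i, 4.4271-1.7634i, 1.0729-2.8532i]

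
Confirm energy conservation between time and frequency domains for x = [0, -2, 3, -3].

Time domain:
Σ|x[n]|² = |0|² + |-2|² + |3|² + |-3|² = 22.0000

Frequency domain:
(1/4)Σ|X[k]|² = (1/4)(|-2|² + |-3-1i|² + |8|² + |-3+1i|²) = (1/4)·88.0000 = 22.0000

Both sides agree, confirming Parseval's theorem.

Σ|x[n]|² = (1/N)Σ|X[k]|² = 22.0000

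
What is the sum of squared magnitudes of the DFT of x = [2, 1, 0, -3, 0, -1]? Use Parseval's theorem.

Parseval: Σ|x[n]|² = (1/N)Σ|X[k]|², so Σ|X[k]|² = N·Σ|x[n]|² = 6·15.0000

Σ|X[k]|² = N·Σ|x[n]|² = 6·15.0000 = 90.0000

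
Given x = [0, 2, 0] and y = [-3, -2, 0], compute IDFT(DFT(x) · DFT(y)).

(x ⊛ y)[n] = Σ(m=0 to 2) x[m] · y[(n-m) mod 3]

Computing each output sample:
(x ⊛ y)[0] = 0
(x ⊛ y)[1] = -6
(x ⊛ y)[2] = -4

x ⊛ y = [0, -6, -4]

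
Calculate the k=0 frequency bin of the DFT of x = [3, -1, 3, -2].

X[0] = Σ(n=0 to 3) x[n] · ω_4^0 = Σ x[n]
= (3) + (-1) + (3) + (-2)

X[0] = 3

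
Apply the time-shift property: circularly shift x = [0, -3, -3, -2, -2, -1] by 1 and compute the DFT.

Time shift by 1: X_shifted[k] = ω_6^(1k) · X[k]
Shifted x = [-1, 0, -3, -3, -2, -2]

DFT(x[n-1]) = [-11, 3.5000-0.8660i, -0.5000-2.5981i, -1, -0.5000+2.5981i, 3.5000+0.8660i]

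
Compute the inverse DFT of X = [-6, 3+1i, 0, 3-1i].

x[n] = (1/4) Σ(k=0 to 3) X[k] · e^(2πikn/4)

Computing each x[n]:
x[0] = 0
x[1] = -2
x[2] = -3
x[3] = -1

x = [0, -2, -3, -1]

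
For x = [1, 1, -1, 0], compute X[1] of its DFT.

X[1] = Σ(n=0 to 3) x[n] · ω_4^(1n) where ω_4 = e^(-2πi/4)
= (1)·ω_4^0 + (1)·ω_4^1 + (-1)·ω_4^2 + (0)·ω_4^3

X[1] = 2-1i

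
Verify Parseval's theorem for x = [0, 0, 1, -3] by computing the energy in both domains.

Time domain:
Σ|x[n]|² = |0|² + |0|² + |1|² + |-3|² = 10.0000

Frequency domain:
(1/4)Σ|X[k]|² = (1/4)(|-2|² + |-1-3i|² + |4|² + |-1+3i|²) = (1/4)·40.0000 = 10.0000

Both sides agree, confirming Parseval's theorem.

Σ|x[n]|² = (1/N)Σ|X[k]|² = 10.0000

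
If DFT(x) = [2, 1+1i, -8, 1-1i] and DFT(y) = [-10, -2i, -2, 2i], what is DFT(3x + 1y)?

By linearity: DFT(3x + 1y) = 3·DFT(x) + 1·DFT(y)
= 3·[2, 1+1i, -8, 1-1i] + 1·[-10, -2i, -2, 2i]

Computing element-wise:
Z[0] = 3·(2) + 1·(-10) = -4
Z[1] = 3·(1+1i) + 1·(-2i) = 3+1i
Z[2] = 3·(-8) + 1·(-2) = -26
Z[3] = 3·(1-1i) + 1·(2i) = 3-1i

DFT(3x + 1y) = 3·X + 1·Y = [-4, 3+1i, -26, 3-1i]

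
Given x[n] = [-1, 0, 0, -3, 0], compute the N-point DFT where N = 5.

X[k] = Σ(n=0 to 4) x[n] · ω_5^(nk)
where ω_5 = e^(-2πi/5)

Computing each X[k]:
X[0] = -4
X[1] = 1.4271-1.7634i
X[2] = -1.9271+2.8532i
X[3] = -1.9271-2.8532i
X[4] = 1.4271+1.7634i

X = [-4, 1.4271-1.7634i, -1.9271+2.8532i, -1.9271-2.8532i, 1.4271+1.7634i]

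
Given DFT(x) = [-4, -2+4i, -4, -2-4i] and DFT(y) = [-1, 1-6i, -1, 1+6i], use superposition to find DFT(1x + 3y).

By linearity: DFT(1x + 3y) = 1·DFT(x) + 3·DFT(y)
= 1·[-4, -2+4i, -4, -2-4i] + 3·[-1, 1-6i, -1, 1+6i]

Computing element-wise:
Z[0] = 1·(-4) + 3·(-1) = -7
Z[1] = 1·(-2+4i) + 3·(1-6i) = 1-14i
Z[2] = 1·(-4) + 3·(-1) = -7
Z[3] = 1·(-2-4i) + 3·(1+6i) = 1+14i

DFT(1x + 3y) = 1·X + 3·Y = [-7, 1-14i, -7, 1+14i]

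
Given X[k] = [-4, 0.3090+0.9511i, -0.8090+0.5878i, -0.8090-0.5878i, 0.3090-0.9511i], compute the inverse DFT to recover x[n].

x[n] = (1/5) Σ(k=0 to 4) X[k] · e^(2πikn/5)

Computing each x[n]:
x[0] = -1
x[1] = -1
x[2] = -1
x[3] = -1
x[4] = 0

x = [-1, -1, -1, -1, 0]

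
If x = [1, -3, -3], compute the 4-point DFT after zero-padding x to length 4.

Original 3-point DFT: [-5, 4, 4]
Zero-padded 4-point DFT provides frequency interpolation.

DFT_4([x, 0, ...]) = [-5, 4+3i, 1, 4-3i]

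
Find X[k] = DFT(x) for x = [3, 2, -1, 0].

X[k] = Σ(n=0 to 3) x[n] · ω_4^(nk)
where ω_4 = e^(-2πi/4)

Computing each X[k]:
X[0] = 4
X[1] = 4-2i
X[2] = 0
X[3] = 4+2i

X = [4, 4-2i, 0, 4+2i]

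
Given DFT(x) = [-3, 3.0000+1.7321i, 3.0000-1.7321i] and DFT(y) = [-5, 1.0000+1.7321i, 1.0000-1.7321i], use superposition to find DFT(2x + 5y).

By linearity: DFT(2x + 5y) = 2·DFT(x) + 5·DFT(y)
= 2·[-3, 3.0000+1.7321i, 3.0000-1.7321i] + 5·[-5, 1.0000+1.7321i, 1.0000-1.7321i]

Computing element-wise:
Z[0] = 2·(-3) + 5·(-5) = -31
Z[1] = 2·(3.0000+1.7321i) + 5·(1.0000+1.7321i) = 11.0000+12.1247i
Z[2] = 2·(3.0000-1.7321i) + 5·(1.0000-1.7321i) = 11.0000-12.1247i

DFT(2x + 5y) = 2·X + 5·Y = [-31, 11.0000+12.1247i, 11.0000-12.1247i]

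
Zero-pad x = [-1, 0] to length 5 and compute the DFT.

Original 2-point DFT: [-1, -1]
Zero-padded 5-point DFT provides frequency interpolation.

DFT_5([x, 0, ...]) = [-1, -1, -1, -1, -1]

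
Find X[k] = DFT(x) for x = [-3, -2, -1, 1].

X[k] = Σ(n=0 to 3) x[n] · ω_4^(nk)
where ω_4 = e^(-2πi/4)

Computing each X[k]:
X[0] = -5
X[1] = -2+3i
X[2] = -3
X[3] = -2-3i

X = [-5, -2+3i, -3, -2-3i]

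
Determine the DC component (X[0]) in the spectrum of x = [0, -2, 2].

X[0] = Σ(n=0 to 2) x[n] · ω_3^0 = Σ x[n]
= (0) + (-2) + (2)

X[0] = 0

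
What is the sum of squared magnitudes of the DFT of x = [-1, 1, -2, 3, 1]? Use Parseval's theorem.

Parseval: Σ|x[n]|² = (1/N)Σ|X[k]|², so Σ|X[k]|² = N·Σ|x[n]|² = 5·16.0000

Σ|X[k]|² = N·Σ|x[n]|² = 5·16.0000 = 80.0000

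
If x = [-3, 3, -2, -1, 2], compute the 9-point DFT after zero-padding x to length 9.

Original 5-point DFT: [-1, 0.9721-0.3633i, -7.9721-1.5388i, -7.9721+1.5388i, 0.9721+0.3633i]
Zero-padded 9-point DFT provides frequency interpolation.

DFT_9([x, 0, ...]) = [-1, -2.4285+0.2232i, 1.4324-1.8508i, -5.5000-6.0622i, -6.5039+0.5240i, -6.5039-0.5240i, -5.5000+6.0622i, 1.4324+1.8508i, -2.4285-0.2232i]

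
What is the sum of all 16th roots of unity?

Sum of all nth roots of unity equals 0 for n > 1 (geometric series with r ≠ 1).

0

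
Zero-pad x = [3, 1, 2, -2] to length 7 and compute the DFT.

Original 4-point DFT: [4, 1-3i, 6, 1+3i]
Zero-padded 7-point DFT provides frequency interpolation.

DFT_7([x, 0, ...]) = [4, 4.9804-1.8639i, -0.2714-1.6708i, 3.7911+3.0796i, 3.7911-3.0796i, -0.2714+1.6708i, 4.9804+1.8639i]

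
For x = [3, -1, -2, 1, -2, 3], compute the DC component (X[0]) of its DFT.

X[0] = Σ(n=0 to 5) x[n] · ω_6^0 = Σ x[n]
= (3) + (-1) + (-2) + (1) + (-2) + (3)

X[0] = 2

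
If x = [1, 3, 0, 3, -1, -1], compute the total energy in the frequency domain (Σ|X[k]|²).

Parseval: Σ|x[n]|² = (1/N)Σ|X[k]|², so Σ|X[k]|² = N·Σ|x[n]|² = 6·21.0000

Σ|X[k]|² = N·Σ|x[n]|² = 6·21.0000 = 126.0000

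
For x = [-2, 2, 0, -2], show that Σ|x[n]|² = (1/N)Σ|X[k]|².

Time domain:
Σ|x[n]|² = |-2|² + |2|² + |0|² + |-2|² = 12.0000

Frequency domain:
(1/4)Σ|X[k]|² = (1/4)(|-2|² + |-2-4i|² + |-2|² + |-2+4i|²) = (1/4)·48.0000 = 12.0000

Both sides agree, confirming Parseval's theorem.

Σ|x[n]|² = (1/N)Σ|X[k]|² = 12.0000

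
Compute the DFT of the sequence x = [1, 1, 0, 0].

X[k] = Σ(n=0 to 3) x[n] · ω_4^(nk)
where ω_4 = e^(-2πi/4)

Computing each X[k]:
X[0] = 2
X[1] = 1-1i
X[2] = 0
X[3] = 1+1i

X = [2, 1-1i, 0, 1+1i]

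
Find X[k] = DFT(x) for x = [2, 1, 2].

X[k] = Σ(n=0 to 2) x[n] · ω_3^(nk)
where ω_3 = e^(-2πi/3)

Computing each X[k]:
X[0] = 5
X[1] = 0.5000+0.8660i
X[2] = 0.5000-0.8660i

X = [5, 0.5000+0.8660i, 0.5000-0.8660i]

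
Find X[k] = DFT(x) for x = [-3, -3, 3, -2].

X[k] = Σ(n=0 to 3) x[n] · ω_4^(nk)
where ω_4 = e^(-2πi/4)

Computing each X[k]:
X[0] = -5
X[1] = -6+1i
X[2] = 5
X[3] = -6-1i

X = [-5, -6+1i, 5, -6-1i]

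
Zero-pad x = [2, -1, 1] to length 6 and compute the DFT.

Original 3-point DFT: [2, 2.0000+1.7321i, 2.0000-1.7321i]
Zero-padded 6-point DFT provides frequency interpolation.

DFT_6([x, 0, ...]) = [2, 1, 2.0000+1.7321i, 4, 2.0000-1.7321i, 1]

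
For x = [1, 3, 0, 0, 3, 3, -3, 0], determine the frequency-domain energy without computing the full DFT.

Parseval: Σ|x[n]|² = (1/N)Σ|X[k]|², so Σ|X[k]|² = N·Σ|x[n]|² = 8·37.0000

Σ|X[k]|² = N·Σ|x[n]|² = 8·37.0000 = 296.0000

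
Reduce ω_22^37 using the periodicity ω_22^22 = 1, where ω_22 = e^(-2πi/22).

Since ω_22^22 = 1, powers reduce modulo 22.
37 mod 22 = 15
So ω_22^37 = ω_22^15 = e^(-2πi·15/22)

ω_22^37 = ω_22^15 = -0.4154+0.9096i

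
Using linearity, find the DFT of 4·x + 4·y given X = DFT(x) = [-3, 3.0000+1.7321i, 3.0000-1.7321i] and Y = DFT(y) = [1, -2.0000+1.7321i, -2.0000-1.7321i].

By linearity: DFT(4x + 4y) = 4·DFT(x) + 4·DFT(y)
= 4·[-3, 3.0000+1.7321i, 3.0000-1.7321i] + 4·[1, -2.0000+1.7321i, -2.0000-1.7321i]

Computing element-wise:
Z[0] = 4·(-3) + 4·(1) = -8
Z[1] = 4·(3.0000+1.7321i) + 4·(-2.0000+1.7321i) = 4.0000+13.8568i
Z[2] = 4·(3.0000-1.7321i) + 4·(-2.0000-1.7321i) = 4.0000-13.8568i

DFT(4x + 4y) = 4·X + 4·Y = [-8, 4.0000+13.8568i, 4.0000-13.8568i]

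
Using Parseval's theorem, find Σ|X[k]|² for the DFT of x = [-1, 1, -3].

Parseval: Σ|x[n]|² = (1/N)Σ|X[k]|², so Σ|X[k]|² = N·Σ|x[n]|² = 3·11.0000

Σ|X[k]|² = N·Σ|x[n]|² = 3·11.0000 = 33.0000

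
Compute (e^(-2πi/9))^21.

Since ω_9^9 = 1, powers reduce modulo 9.
21 mod 9 = 3
So ω_9^21 = ω_9^3 = e^(-2πi·3/9)

ω_9^21 = ω_9^3 = -0.5000-0.8660i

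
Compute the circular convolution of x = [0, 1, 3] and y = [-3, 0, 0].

(x ⊛ y)[n] = Σ(m=0 to 2) x[m] · y[(n-m) mod 3]

Computing each output sample:
(x ⊛ y)[0] = 0
(x ⊛ y)[1] = -3
(x ⊛ y)[2] = -9

x ⊛ y = [0, -3, -9]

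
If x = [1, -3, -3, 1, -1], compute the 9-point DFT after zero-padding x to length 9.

Original 5-point DFT: [-5, 1.3820+4.2533i, 3.6180-2.6287i, 3.6180+2.6287i, 1.3820-4.2533i]
Zero-padded 9-point DFT provides frequency interpolation.

DFT_9([x, 0, ...]) = [-5, -1.3794+4.3588i, 2.0321+4.2037i, 5.5000+0.8660i, 0.8473-2.7531i, 0.8473+2.7531i, 5.5000-0.8660i, 2.0321-4.2037i, -1.3794-4.3588i]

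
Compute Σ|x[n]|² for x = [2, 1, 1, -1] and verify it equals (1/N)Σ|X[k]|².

Time domain:
Σ|x[n]|² = |2|² + |1|² + |1|² + |-1|² = 7.0000

Frequency domain:
(1/4)Σ|X[k]|² = (1/4)(|3|² + |1-2i|² + |3|² + |1+2i|²) = (1/4)·28.0000 = 7.0000

Both sides agree, confirming Parseval's theorem.

Σ|x[n]|² = (1/N)Σ|X[k]|² = 7.0000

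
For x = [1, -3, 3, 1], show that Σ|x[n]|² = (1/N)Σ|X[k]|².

Time domain:
Σ|x[n]|² = |1|² + |-3|² + |3|² + |1|² = 20.0000

Frequency domain:
(1/4)Σ|X[k]|² = (1/4)(|2|² + |-2+4i|² + |6|² + |-2-4i|²) = (1/4)·80.0000 = 20.0000

Both sides agree, confirming Parseval's theorem.

Σ|x[n]|² = (1/N)Σ|X[k]|² = 20.0000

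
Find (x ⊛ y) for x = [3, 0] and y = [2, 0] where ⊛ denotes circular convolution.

(x ⊛ y)[n] = Σ(m=0 to 1) x[m] · y[(n-m) mod 2]

Computing each output sample:
(x ⊛ y)[0] = 6
(x ⊛ y)[1] = 0

x ⊛ y = [6, 0]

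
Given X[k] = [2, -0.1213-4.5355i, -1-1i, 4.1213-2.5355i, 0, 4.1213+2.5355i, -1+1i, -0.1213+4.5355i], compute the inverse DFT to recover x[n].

x[n] = (1/8) Σ(k=0 to 7) X[k] · e^(2πikn/8)

Computing each x[n]:
x[0] = 1
x[1] = 1
x[2] = 1
x[3] = 2
x[4] = -1
x[5] = 0
x[6] = 0
x[7] = -2

x = [1, 1, 1, 2, -1, 0, 0, -2]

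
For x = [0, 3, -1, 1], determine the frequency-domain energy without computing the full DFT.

Parseval: Σ|x[n]|² = (1/N)Σ|X[k]|², so Σ|X[k]|² = N·Σ|x[n]|² = 4·11.0000

Σ|X[k]|² = N·Σ|x[n]|² = 4·11.0000 = 44.0000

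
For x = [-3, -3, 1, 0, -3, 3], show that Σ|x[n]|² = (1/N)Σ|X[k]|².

Time domain:
Σ|x[n]|² = |-3|² + |-3|² + |1|² + |0|² + |-3|² + |3|² = 37.0000

Frequency domain:
(1/6)Σ|X[k]|² = (1/6)(|-5|² + |-2.0000+1.7321i|² + |-2.0000+8.6603i|² + |-5|² + |-2.0000-8.6603i|² + |-2.0000-1.7321i|²) = (1/6)·222.0000 = 37.0000

Both sides agree, confirming Parseval's theorem.

Σ|x[n]|² = (1/N)Σ|X[k]|² = 37.0000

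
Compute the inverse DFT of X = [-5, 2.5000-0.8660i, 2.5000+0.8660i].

x[n] = (1/3) Σ(k=0 to 2) X[k] · e^(2πikn/3)

Computing each x[n]:
x[0] = 0
x[1] = -2
x[2] = -3

x = [0, -2, -3]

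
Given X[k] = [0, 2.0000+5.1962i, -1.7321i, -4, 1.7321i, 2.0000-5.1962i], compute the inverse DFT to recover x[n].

x[n] = (1/6) Σ(k=0 to 5) X[k] · e^(2πikn/6)

Computing each x[n]:
x[0] = 0
x[1] = 0
x[2] = -3
x[3] = 0
x[4] = 1
x[5] = 2

x = [0, 0, -3, 0, 1, 2]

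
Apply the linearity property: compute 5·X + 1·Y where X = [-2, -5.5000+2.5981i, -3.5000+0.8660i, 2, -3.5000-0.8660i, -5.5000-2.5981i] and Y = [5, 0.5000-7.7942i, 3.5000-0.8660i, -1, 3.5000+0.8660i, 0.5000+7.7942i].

By linearity: DFT(5x + 1y) = 5·DFT(x) + 1·DFT(y)
= 5·[-2, -5.5000+2.5981i, -3.5000+0.8660i, 2, -3.5000-0.8660i, -5.5000-2.5981i] + 1·[5, 0.5000-7.7942i, 3.5000-0.8660i, -1, 3.5000+0.8660i, 0.5000+7.7942i]

Computing element-wise:
Z[0] = 5·(-2) + 1·(5) = -5
Z[1] = 5·(-5.5000+2.5981i) + 1·(0.5000-7.7942i) = -27.0000+5.1963i
Z[2] = 5·(-3.5000+0.8660i) + 1·(3.5000-0.8660i) = -14.0000+3.4640i
Z[3] = 5·(2) + 1·(-1) = 9
Z[4] = 5·(-3.5000-0.8660i) + 1·(3.5000+0.8660i) = -14.0000-3.4640i
Z[5] = 5·(-5.5000-2.5981i) + 1·(0.5000+7.7942i) = -27.0000-5.1963i

DFT(5x + 1y) = 5·X + 1·Y = [-5, -27.0000+5.1963i, -14.0000+3.4640i, 9, -14.0000-3.4640i, -27.0000-5.1963i]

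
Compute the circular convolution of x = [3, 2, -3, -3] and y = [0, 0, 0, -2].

(x ⊛ y)[n] = Σ(m=0 to 3) x[m] · y[(n-m) mod 4]

Computing each output sample:
(x ⊛ y)[0] = -4
(x ⊛ y)[1] = 6
(x ⊛ y)[2] = 6
(x ⊛ y)[3] = -6

x ⊛ y = [-4, 6, 6, -6]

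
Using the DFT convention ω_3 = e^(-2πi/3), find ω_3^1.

ω_3^1 = e^(-2πi·1/3)
= cos(-2π·1/3) + i·sin(-2π·1/3)
= cos(-2π/3) + i·sin(-2π/3)

ω_3^1 = cos(-2π/3) + i·sin(-2π/3) = -0.5000-0.8660i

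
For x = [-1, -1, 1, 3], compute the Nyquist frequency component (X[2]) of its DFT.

X[2] = Σ(n=0 to 3) x[n] · ω_4^(2n) where ω_4 = e^(-2πi/4)
= (-1)·ω_4^0 + (-1)·ω_4^2 + (1)·ω_4^4 + (3)·ω_4^6

X[2] = -2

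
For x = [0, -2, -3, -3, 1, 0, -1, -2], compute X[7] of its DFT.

X[7] = Σ(n=0 to 7) x[n] · ω_8^(7n) where ω_8 = e^(-2πi/8)
= (0)·ω_8^0 + (-2)·ω_8^7 + (-3)·ω_8^14 + (-3)·ω_8^21 + (1)·ω_8^28 + (0)·ω_8^35 + (-1)·ω_8^42 + (-2)·ω_8^49

X[7] = -1.7071-4.1213i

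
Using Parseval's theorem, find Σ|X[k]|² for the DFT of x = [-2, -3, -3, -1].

Parseval: Σ|x[n]|² = (1/N)Σ|X[k]|², so Σ|X[k]|² = N·Σ|x[n]|² = 4·23.0000

Σ|X[k]|² = N·Σ|x[n]|² = 4·23.0000 = 92.0000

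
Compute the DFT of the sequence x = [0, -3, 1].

X[k] = Σ(n=0 to 2) x[n] · ω_3^(nk)
where ω_3 = e^(-2πi/3)

Computing each X[k]:
X[0] = -2
X[1] = 1.0000+3.4641i
X[2] = 1.0000-3.4641i

X = [-2, 1.0000+3.4641i, 1.0000-3.4641i]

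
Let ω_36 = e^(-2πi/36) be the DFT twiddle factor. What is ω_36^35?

ω_36^35 = e^(-2πi·35/36)
= cos(-2π·35/36) + i·sin(-2π·35/36)
= cos(-70π/36) + i·sin(-70π/36)

ω_36^35 = cos(-70π/36) + i·sin(-70π/36) = 0.9848+0.1736i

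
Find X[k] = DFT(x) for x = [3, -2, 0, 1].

X[k] = Σ(n=0 to 3) x[n] · ω_4^(nk)
where ω_4 = e^(-2πi/4)

Computing each X[k]:
X[0] = 2
X[1] = 3+3i
X[2] = 4
X[3] = 3-3i

X = [2, 3+3i, 4, 3-3i]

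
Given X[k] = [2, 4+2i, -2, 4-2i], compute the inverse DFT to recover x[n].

x[n] = (1/4) Σ(k=0 to 3) X[k] · e^(2πikn/4)

Computing each x[n]:
x[0] = 2
x[1] = 0
x[2] = -2
x[3] = 2

x = [2, 0, -2, 2]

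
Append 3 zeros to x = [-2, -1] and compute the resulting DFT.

Original 2-point DFT: [-3, -1]
Zero-padded 5-point DFT provides frequency interpolation.

DFT_5([x, 0, ...]) = [-3, -2.3090+0.9511i, -1.1910+0.5878i, -1.1910-0.5878i, -2.3090-0.9511i]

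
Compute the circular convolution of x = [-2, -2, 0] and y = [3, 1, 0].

(x ⊛ y)[n] = Σ(m=0 to 2) x[m] · y[(n-m) mod 3]

Computing each output sample:
(x ⊛ y)[0] = -6
(x ⊛ y)[1] = -8
(x ⊛ y)[2] = -2

x ⊛ y = [-6, -8, -2]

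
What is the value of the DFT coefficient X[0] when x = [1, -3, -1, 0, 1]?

X[0] = Σ(n=0 to 4) x[n] · ω_5^0 = Σ x[n]
= (1) + (-3) + (-1) + (0) + (1)

X[0] = -2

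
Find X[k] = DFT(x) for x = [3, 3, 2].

X[k] = Σ(n=0 to 2) x[n] · ω_3^(nk)
where ω_3 = e^(-2πi/3)

Computing each X[k]:
X[0] = 8
X[1] = 0.5000-0.8660i
X[2] = 0.5000+0.8660i

X = [8, 0.5000-0.8660i, 0.5000+0.8660i]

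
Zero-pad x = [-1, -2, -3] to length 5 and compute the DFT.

Original 3-point DFT: [-6, 1.5000-0.8660i, 1.5000+0.8660i]
Zero-padded 5-point DFT provides frequency interpolation.

DFT_5([x, 0, ...]) = [-6, 0.8090+3.6655i, -0.3090-1.6776i, -0.3090+1.6776i, 0.8090-3.6655i]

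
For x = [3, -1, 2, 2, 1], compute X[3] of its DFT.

X[3] = Σ(n=0 to 4) x[n] · ω_5^(3n) where ω_5 = e^(-2πi/5)
= (3)·ω_5^0 + (-1)·ω_5^3 + (2)·ω_5^6 + (2)·ω_5^9 + (1)·ω_5^12

X[3] = 4.2361-1.1756i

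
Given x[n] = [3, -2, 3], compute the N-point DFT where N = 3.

X[k] = Σ(n=0 to 2) x[n] · ω_3^(nk)
where ω_3 = e^(-2πi/3)

Computing each X[k]:
X[0] = 4
X[1] = 2.5000+4.3301i
X[2] = 2.5000-4.3301i

X = [4, 2.5000+4.3301i, 2.5000-4.3301i]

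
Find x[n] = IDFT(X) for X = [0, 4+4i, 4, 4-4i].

x[n] = (1/4) Σ(k=0 to 3) X[k] · e^(2πikn/4)

Computing each x[n]:
x[0] = 3
x[1] = -3
x[2] = -1
x[3] = 1

x = [3, -3, -1, 1]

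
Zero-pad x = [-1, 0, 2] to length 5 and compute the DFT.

Original 3-point DFT: [1, -2.0000+1.7321i, -2.0000-1.7321i]
Zero-padded 5-point DFT provides frequency interpolation.

DFT_5([x, 0, ...]) = [1, -2.6180-1.1756i, -0.3820+1.9021i, -0.3820-1.9021i, -2.6180+1.1756i]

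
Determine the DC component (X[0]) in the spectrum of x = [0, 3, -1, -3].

X[0] = Σ(n=0 to 3) x[n] · ω_4^0 = Σ x[n]
= (0) + (3) + (-1) + (-3)

X[0] = -1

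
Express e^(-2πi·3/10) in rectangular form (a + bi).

ω_10^3 = e^(-2πi·3/10)
= cos(-2π·3/10) + i·sin(-2π·3/10)
= cos(-6π/10) + i·sin(-6π/10)

ω_10^3 = cos(-6π/10) + i·sin(-6π/10) = -0.3090-0.9511i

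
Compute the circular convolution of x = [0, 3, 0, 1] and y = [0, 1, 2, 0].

(x ⊛ y)[n] = Σ(m=0 to 3) x[m] · y[(n-m) mod 4]

Computing each output sample:
(x ⊛ y)[0] = 1
(x ⊛ y)[1] = 2
(x ⊛ y)[2] = 3
(x ⊛ y)[3] = 6

x ⊛ y = [1, 2, 3, 6]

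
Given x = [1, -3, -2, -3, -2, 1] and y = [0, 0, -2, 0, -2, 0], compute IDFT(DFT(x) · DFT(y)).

(x ⊛ y)[n] = Σ(m=0 to 5) x[m] · y[(n-m) mod 6]

Computing each output sample:
(x ⊛ y)[0] = 8
(x ⊛ y)[1] = 4
(x ⊛ y)[2] = 2
(x ⊛ y)[3] = 4
(x ⊛ y)[4] = 2
(x ⊛ y)[5] = 12

x ⊛ y = [8, 4, 2, 4, 2, 12]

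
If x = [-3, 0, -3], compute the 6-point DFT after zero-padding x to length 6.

Original 3-point DFT: [-6, -1.5000-2.5981i, -1.5000+2.5981i]
Zero-padded 6-point DFT provides frequency interpolation.

DFT_6([x, 0, ...]) = [-6, -1.5000+2.5981i, -1.5000-2.5981i, -6, -1.5000+2.5981i, -1.5000-2.5981i]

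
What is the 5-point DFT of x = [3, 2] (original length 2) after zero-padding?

Original 2-point DFT: [5, 1]
Zero-padded 5-point DFT provides frequency interpolation.

DFT_5([x, 0, ...]) = [5, 3.6180-1.9021i, 1.3820-1.1756i, 1.3820+1.1756i, 3.6180+1.9021i]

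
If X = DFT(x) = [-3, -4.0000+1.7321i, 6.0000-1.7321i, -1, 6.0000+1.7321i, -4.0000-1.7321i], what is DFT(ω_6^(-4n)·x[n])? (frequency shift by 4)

Modulation property: DFT(ω_6^(-4n)·x[n]) = X[(k-4) mod 6], so circularly shift X by 4 positions.

X[k-4] = [6.0000-1.7321i, -1, 6.0000+1.7321i, -4.0000-1.7321i, -3, -4.0000+1.7321i]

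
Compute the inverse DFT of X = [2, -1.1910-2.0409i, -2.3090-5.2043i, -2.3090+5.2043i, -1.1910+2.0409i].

x[n] = (1/5) Σ(k=0 to 4) X[k] · e^(2πikn/5)

Computing each x[n]:
x[0] = -1
x[1] = 3
x[2] = -1
x[3] = 2
x[4] = -1

x = [-1, 3, -1, 2, -1]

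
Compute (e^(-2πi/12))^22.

Since ω_12^12 = 1, powers reduce modulo 12.
22 mod 12 = 10
So ω_12^22 = ω_12^10 = e^(-2πi·10/12)

ω_12^22 = ω_12^10 = 0.5000+0.8660i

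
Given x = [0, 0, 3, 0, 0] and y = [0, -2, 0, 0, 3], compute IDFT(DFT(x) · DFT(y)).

(x ⊛ y)[n] = Σ(m=0 to 4) x[m] · y[(n-m) mod 5]

Computing each output sample:
(x ⊛ y)[0] = 0
(x ⊛ y)[1] = 9
(x ⊛ y)[2] = 0
(x ⊛ y)[3] = -6
(x ⊛ y)[4] = 0

x ⊛ y = [0, 9, 0, -6, 0]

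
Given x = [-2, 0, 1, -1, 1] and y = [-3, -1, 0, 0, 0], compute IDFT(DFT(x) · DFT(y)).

(x ⊛ y)[n] = Σ(m=0 to 4) x[m] · y[(n-m) mod 5]

Computing each output sample:
(x ⊛ y)[0] = 5
(x ⊛ y)[1] = 2
(x ⊛ y)[2] = -3
(x ⊛ y)[3] = 2
(x ⊛ y)[4] = -2

x ⊛ y = [5, 2, -3, 2, -2]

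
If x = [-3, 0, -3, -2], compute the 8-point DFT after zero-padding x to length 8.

Original 4-point DFT: [-8, -2i, -4, 2i]
Zero-padded 8-point DFT provides frequency interpolation.

DFT_8([x, 0, ...]) = [-8, -1.5858+4.4142i, -2i, -4.4142-1.5858i, -4, -4.4142+1.5858i, 2i, -1.5858-4.4142i]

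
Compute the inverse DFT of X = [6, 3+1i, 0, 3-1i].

x[n] = (1/4) Σ(k=0 to 3) X[k] · e^(2πikn/4)

Computing each x[n]:
x[0] = 3
x[1] = 1
x[2] = 0
x[3] = 2

x = [3, 1, 0, 2]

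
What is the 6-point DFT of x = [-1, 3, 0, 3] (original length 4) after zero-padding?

Original 4-point DFT: [5, -1, -7, -1]
Zero-padded 6-point DFT provides frequency interpolation.

DFT_6([x, 0, ...]) = [5, -2.5000-2.5981i, 0.5000-2.5981i, -7, 0.5000+2.5981i, -2.5000+2.5981i]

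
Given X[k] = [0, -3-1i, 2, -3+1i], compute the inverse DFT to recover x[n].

x[n] = (1/4) Σ(k=0 to 3) X[k] · e^(2πikn/4)

Computing each x[n]:
x[0] = -1
x[1] = 0
x[2] = 2
x[3] = -1

x = [-1, 0, 2, -1]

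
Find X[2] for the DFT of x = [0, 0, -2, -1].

X[2] = Σ(n=0 to 3) x[n] · ω_4^(2n) where ω_4 = e^(-2πi/4)
= (0)·ω_4^0 + (0)·ω_4^2 + (-2)·ω_4^4 + (-1)·ω_4^6

X[2] = -1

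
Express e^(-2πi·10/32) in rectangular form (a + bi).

ω_32^10 = e^(-2πi·10/32)
= cos(-2π·10/32) + i·sin(-2π·10/32)
= cos(-20π/32) + i·sin(-20π/32)

ω_32^10 = cos(-20π/32) + i·sin(-20π/32) = -0.3827-0.9239i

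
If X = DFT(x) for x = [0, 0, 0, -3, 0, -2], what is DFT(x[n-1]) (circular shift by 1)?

Time shift by 1: X_shifted[k] = ω_6^(1k) · X[k]
Shifted x = [-2, 0, 0, 0, -3, 0]

DFT(x[n-1]) = [-5, -0.5000-2.5981i, -0.5000+2.5981i, -5, -0.5000-2.5981i, -0.5000+2.5981i]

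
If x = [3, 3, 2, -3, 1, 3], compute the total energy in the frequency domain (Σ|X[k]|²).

Parseval: Σ|x[n]|² = (1/N)Σ|X[k]|², so Σ|X[k]|² = N·Σ|x[n]|² = 6·41.0000

Σ|X[k]|² = N·Σ|x[n]|² = 6·41.0000 = 246.0000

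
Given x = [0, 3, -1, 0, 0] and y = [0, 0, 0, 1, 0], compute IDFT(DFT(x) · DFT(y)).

(x ⊛ y)[n] = Σ(m=0 to 4) x[m] · y[(n-m) mod 5]

Computing each output sample:
(x ⊛ y)[0] = -1
(x ⊛ y)[1] = 0
(x ⊛ y)[2] = 0
(x ⊛ y)[3] = 0
(x ⊛ y)[4] = 3

x ⊛ y = [-1, 0, 0, 0, 3]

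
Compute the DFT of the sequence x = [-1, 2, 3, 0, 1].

X[k] = Σ(n=0 to 4) x[n] · ω_5^(nk)
where ω_5 = e^(-2πi/5)

Computing each X[k]:
X[0] = 5
X[1] = -2.5000-2.7144i
X[2] = -2.5000+2.2654i
X[3] = -2.5000-2.2654i
X[4] = -2.5000+2.7144i

X = [5, -2.5000-2.7144i, -2.5000+2.2654i, -2.5000-2.2654i, -2.5000+2.7144i]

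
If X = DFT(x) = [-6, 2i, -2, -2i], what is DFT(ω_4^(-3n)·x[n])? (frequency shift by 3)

Modulation property: DFT(ω_4^(-3n)·x[n]) = X[(k-3) mod 4], so circularly shift X by 3 positions.

X[k-3] = [2i, -2, -2i, -6]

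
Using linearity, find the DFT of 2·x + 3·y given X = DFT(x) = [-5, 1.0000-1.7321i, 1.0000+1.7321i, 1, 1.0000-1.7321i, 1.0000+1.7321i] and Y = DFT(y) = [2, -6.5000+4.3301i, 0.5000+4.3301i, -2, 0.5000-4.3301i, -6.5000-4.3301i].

By linearity: DFT(2x + 3y) = 2·DFT(x) + 3·DFT(y)
= 2·[-5, 1.0000-1.7321i, 1.0000+1.7321i, 1, 1.0000-1.7321i, 1.0000+1.7321i] + 3·[2, -6.5000+4.3301i, 0.5000+4.3301i, -2, 0.5000-4.3301i, -6.5000-4.3301i]

Computing element-wise:
Z[0] = 2·(-5) + 3·(2) = -4
Z[1] = 2·(1.0000-1.7321i) + 3·(-6.5000+4.3301i) = -17.5000+9.5261i
Z[2] = 2·(1.0000+1.7321i) + 3·(0.5000+4.3301i) = 3.5000+16.4545i
Z[3] = 2·(1) + 3·(-2) = -4
Z[4] = 2·(1.0000-1.7321i) + 3·(0.5000-4.3301i) = 3.5000-16.4545i
Z[5] = 2·(1.0000+1.7321i) + 3·(-6.5000-4.3301i) = -17.5000-9.5261i

DFT(2x + 3y) = 2·X + 3·Y = [-4, -17.5000+9.5261i, 3.5000+16.4545i, -4, 3.5000-16.4545i, -17.5000-9.5261i]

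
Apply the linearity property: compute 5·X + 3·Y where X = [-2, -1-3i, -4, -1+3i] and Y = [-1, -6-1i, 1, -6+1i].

By linearity: DFT(5x + 3y) = 5·DFT(x) + 3·DFT(y)
= 5·[-2, -1-3i, -4, -1+3i] + 3·[-1, -6-1i, 1, -6+1i]

Computing element-wise:
Z[0] = 5·(-2) + 3·(-1) = -13
Z[1] = 5·(-1-3i) + 3·(-6-1i) = -23-18i
Z[2] = 5·(-4) + 3·(1) = -17
Z[3] = 5·(-1+3i) + 3·(-6+1i) = -23+18i

DFT(5x + 3y) = 5·X + 3·Y = [-13, -23-18i, -17, -23+18i]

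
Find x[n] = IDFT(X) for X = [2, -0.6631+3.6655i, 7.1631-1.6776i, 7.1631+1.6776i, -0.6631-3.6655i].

x[n] = (1/5) Σ(k=0 to 4) X[k] · e^(2πikn/5)

Computing each x[n]:
x[0] = 3
x[1] = -3
x[2] = 0
x[3] = 3
x[4] = -1

x = [3, -3, 0, 3, -1]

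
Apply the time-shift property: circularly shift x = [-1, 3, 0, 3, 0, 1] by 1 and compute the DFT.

Time shift by 1: X_shifted[k] = ω_6^(1k) · X[k]
Shifted x = [1, -1, 3, 0, 3, 0]

DFT(x[n-1]) = [6, -2.5000+0.8660i, -1.5000+0.8660i, 8, -1.5000-0.8660i, -2.5000-0.8660i]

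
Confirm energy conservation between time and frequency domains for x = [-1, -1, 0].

Time domain:
Σ|x[n]|² = |-1|² + |-1|² + |0|² = 2.0000

Frequency domain:
(1/3)Σ|X[k]|² = (1/3)(|-2|² + |-0.5000+0.8660i|² + |-0.5000-0.8660i|²) = (1/3)·6.0000 = 2.0000

Both sides agree, confirming Parseval's theorem.

Σ|x[n]|² = (1/N)Σ|X[k]|² = 2.0000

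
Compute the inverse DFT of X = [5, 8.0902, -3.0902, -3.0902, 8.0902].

x[n] = (1/5) Σ(k=0 to 4) X[k] · e^(2πikn/5)

Computing each x[n]:
x[0] = 3
x[1] = 3
x[2] = -2
x[3] = -2
x[4] = 3

x = [3, 3, -2, -2, 3]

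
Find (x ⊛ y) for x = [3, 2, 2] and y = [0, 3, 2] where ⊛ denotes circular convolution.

(x ⊛ y)[n] = Σ(m=0 to 2) x[m] · y[(n-m) mod 3]

Computing each output sample:
(x ⊛ y)[0] = 10
(x ⊛ y)[1] = 13
(x ⊛ y)[2] = 12

x ⊛ y = [10, 13, 12]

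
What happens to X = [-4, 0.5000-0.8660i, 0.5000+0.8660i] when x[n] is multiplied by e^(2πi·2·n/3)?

Modulation property: DFT(ω_3^(-2n)·x[n]) = X[(k-2) mod 3], so circularly shift X by 2 positions.

X[k-2] = [0.5000-0.8660i, 0.5000+0.8660i, -4]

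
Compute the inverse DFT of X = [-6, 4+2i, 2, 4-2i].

x[n] = (1/4) Σ(k=0 to 3) X[k] · e^(2πikn/4)

Computing each x[n]:
x[0] = 1
x[1] = -3
x[2] = -3
x[3] = -1

x = [1, -3, -3, -1]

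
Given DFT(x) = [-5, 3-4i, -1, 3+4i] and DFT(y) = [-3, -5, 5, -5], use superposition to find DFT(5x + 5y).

By linearity: DFT(5x + 5y) = 5·DFT(x) + 5·DFT(y)
= 5·[-5, 3-4i, -1, 3+4i] + 5·[-3, -5, 5, -5]

Computing element-wise:
Z[0] = 5·(-5) + 5·(-3) = -40
Z[1] = 5·(3-4i) + 5·(-5) = -10-20i
Z[2] = 5·(-1) + 5·(5) = 20
Z[3] = 5·(3+4i) + 5·(-5) = -10+20i

DFT(5x + 5y) = 5·X + 5·Y = [-40, -10-20i, 20, -10+20i]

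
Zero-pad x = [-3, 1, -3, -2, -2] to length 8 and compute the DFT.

Original 5-point DFT: [-9, 0.7361-2.2654i, -3.7361-2.7144i, -3.7361+2.7144i, 0.7361+2.2654i]
Zero-padded 8-point DFT provides frequency interpolation.

DFT_8([x, 0, ...]) = [-9, 1.1213+3.7071i, -2-3i, -3.1213-2.2929i, -7, -3.1213+2.2929i, -2+3i, 1.1213-3.7071i]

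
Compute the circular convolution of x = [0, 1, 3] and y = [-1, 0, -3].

(x ⊛ y)[n] = Σ(m=0 to 2) x[m] · y[(n-m) mod 3]

Computing each output sample:
(x ⊛ y)[0] = -3
(x ⊛ y)[1] = -10
(x ⊛ y)[2] = -3

x ⊛ y = [-3, -10, -3]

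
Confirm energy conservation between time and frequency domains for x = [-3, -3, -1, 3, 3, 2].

Time domain:
Σ|x[n]|² = |-3|² + |-3|² + |-1|² + |3|² + |3|² + |2|² = 41.0000

Frequency domain:
(1/6)Σ|X[k]|² = (1/6)(|1|² + |-7.5000+7.7942i|² + |-0.5000+0.8660i|² + |-3|² + |-0.5000-0.8660i|² + |-7.5000-7.7942i|²) = (1/6)·246.0000 = 41.0000

Both sides agree, confirming Parseval's theorem.

Σ|x[n]|² = (1/N)Σ|X[k]|² = 41.0000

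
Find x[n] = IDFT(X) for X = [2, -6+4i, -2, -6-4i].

x[n] = (1/4) Σ(k=0 to 3) X[k] · e^(2πikn/4)

Computing each x[n]:
x[0] = -3
x[1] = -1
x[2] = 3
x[3] = 3

x = [-3, -1, 3, 3]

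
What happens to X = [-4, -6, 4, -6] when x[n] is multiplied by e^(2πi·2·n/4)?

Modulation property: DFT(ω_4^(-2n)·x[n]) = X[(k-2) mod 4], so circularly shift X by 2 positions.

X[k-2] = [4, -6, -4, -6]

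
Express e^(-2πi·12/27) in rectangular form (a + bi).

ω_27^12 = e^(-2πi·12/27)
= cos(-2π·12/27) + i·sin(-2π·12/27)
= cos(-24π/27) + i·sin(-24π/27)

ω_27^12 = cos(-24π/27) + i·sin(-24π/27) = -0.9397-0.3420i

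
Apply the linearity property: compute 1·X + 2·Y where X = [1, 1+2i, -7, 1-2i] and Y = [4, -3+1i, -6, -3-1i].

By linearity: DFT(1x + 2y) = 1·DFT(x) + 2·DFT(y)
= 1·[1, 1+2i, -7, 1-2i] + 2·[4, -3+1i, -6, -3-1i]

Computing element-wise:
Z[0] = 1·(1) + 2·(4) = 9
Z[1] = 1·(1+2i) + 2·(-3+1i) = -5+4i
Z[2] = 1·(-7) + 2·(-6) = -19
Z[3] = 1·(1-2i) + 2·(-3-1i) = -5-4i

DFT(1x + 2y) = 1·X + 2·Y = [9, -5+4i, -19, -5-4i]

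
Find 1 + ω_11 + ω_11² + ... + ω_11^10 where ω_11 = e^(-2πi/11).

Sum of all nth roots of unity equals 0 for n > 1 (geometric series with r ≠ 1).

0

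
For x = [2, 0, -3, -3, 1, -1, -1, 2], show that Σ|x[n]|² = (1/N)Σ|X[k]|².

Time domain:
Σ|x[n]|² = |2|² + |0|² + |-3|² + |-3|² + |1|² + |-1|² + |-1|² + |2|² = 29.0000

Frequency domain:
(1/8)Σ|X[k]|² = (1/8)(|-3|² + |5.2426+4.8284i|² + |7|² + |-3.2426+0.8284i|² + |1|² + |-3.2426-0.8284i|² + |7|² + |5.2426-4.8284i|²) = (1/8)·232.0000 = 29.0000

Both sides agree, confirming Parseval's theorem.

Σ|x[n]|² = (1/N)Σ|X[k]|² = 29.0000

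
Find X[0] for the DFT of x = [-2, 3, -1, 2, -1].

X[0] = Σ(n=0 to 4) x[n] · ω_5^0 = Σ x[n]
= (-2) + (3) + (-1) + (2) + (-1)

X[0] = 1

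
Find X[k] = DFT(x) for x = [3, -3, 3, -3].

X[k] = Σ(n=0 to 3) x[n] · ω_4^(nk)
where ω_4 = e^(-2πi/4)

Computing each X[k]:
X[0] = 0
X[1] = 0
X[2] = 12
X[3] = 0

X = [0, 0, 12, 0]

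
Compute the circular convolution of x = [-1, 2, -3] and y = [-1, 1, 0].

(x ⊛ y)[n] = Σ(m=0 to 2) x[m] · y[(n-m) mod 3]

Computing each output sample:
(x ⊛ y)[0] = -2
(x ⊛ y)[1] = -3
(x ⊛ y)[2] = 5

x ⊛ y = [-2, -3, 5]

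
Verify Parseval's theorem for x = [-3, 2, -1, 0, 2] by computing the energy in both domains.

Time domain:
Σ|x[n]|² = |-3|² + |2|² + |-1|² + |0|² + |2|² = 18.0000

Frequency domain:
(1/5)Σ|X[k]|² = (1/5)(|0|² + |-0.9549+0.5878i|² + |-6.5451-0.9511i|² + |-6.5451+0.9511i|² + |-0.9549-0.5878i|²) = (1/5)·90.0000 = 18.0000

Both sides agree, confirming Parseval's theorem.

Σ|x[n]|² = (1/N)Σ|X[k]|² = 18.0000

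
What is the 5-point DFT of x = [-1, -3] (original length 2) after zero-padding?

Original 2-point DFT: [-4, 2]
Zero-padded 5-point DFT provides frequency interpolation.

DFT_5([x, 0, ...]) = [-4, -1.9271+2.8532i, 1.4271+1.7634i, 1.4271-1.7634i, -1.9271-2.8532i]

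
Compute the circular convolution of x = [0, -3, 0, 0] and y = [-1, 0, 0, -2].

(x ⊛ y)[n] = Σ(m=0 to 3) x[m] · y[(n-m) mod 4]

Computing each output sample:
(x ⊛ y)[0] = 6
(x ⊛ y)[1] = 3
(x ⊛ y)[2] = 0
(x ⊛ y)[3] = 0

x ⊛ y = [6, 3, 0, 0]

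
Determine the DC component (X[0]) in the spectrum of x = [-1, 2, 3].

X[0] = Σ(n=0 to 2) x[n] · ω_3^0 = Σ x[n]
= (-1) + (2) + (3)

X[0] = 4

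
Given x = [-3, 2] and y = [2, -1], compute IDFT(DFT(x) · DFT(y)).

(x ⊛ y)[n] = Σ(m=0 to 1) x[m] · y[(n-m) mod 2]

Computing each output sample:
(x ⊛ y)[0] = -8
(x ⊛ y)[1] = 7

x ⊛ y = [-8, 7]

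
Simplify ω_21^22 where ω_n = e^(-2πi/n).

Since ω_21^21 = 1, powers reduce modulo 21.
22 mod 21 = 1
So ω_21^22 = ω_21^1 = e^(-2πi·1/21)

ω_21^22 = ω_21^1 = 0.9556-0.2948i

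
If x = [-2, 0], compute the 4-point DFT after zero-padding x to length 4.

Original 2-point DFT: [-2, -2]
Zero-padded 4-point DFT provides frequency interpolation.

DFT_4([x, 0, ...]) = [-2, -2, -2, -2]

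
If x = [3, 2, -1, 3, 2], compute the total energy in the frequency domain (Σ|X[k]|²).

Parseval: Σ|x[n]|² = (1/N)Σ|X[k]|², so Σ|X[k]|² = N·Σ|x[n]|² = 5·27.0000

Σ|X[k]|² = N·Σ|x[n]|² = 5·27.0000 = 135.0000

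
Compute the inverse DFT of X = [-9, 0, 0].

x[n] = (1/3) Σ(k=0 to 2) X[k] · e^(2πikn/3)

Computing each x[n]:
x[0] = -3
x[1] = -3
x[2] = -3

x = [-3, -3, -3]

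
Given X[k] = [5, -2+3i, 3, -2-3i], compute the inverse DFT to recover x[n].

x[n] = (1/4) Σ(k=0 to 3) X[k] · e^(2πikn/4)

Computing each x[n]:
x[0] = 1
x[1] = -1
x[2] = 3
x[3] = 2

x = [1, -1, 3, 2]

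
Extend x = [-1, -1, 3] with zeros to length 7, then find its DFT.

Original 3-point DFT: [1, -2.0000+3.4641i, -2.0000-3.4641i]
Zero-padded 7-point DFT provides frequency interpolation.

DFT_7([x, 0, ...]) = [1, -2.2911-2.1430i, -3.4804+2.2766i, 1.7714+2.7794i, 1.7714-2.7794i, -3.4804-2.2766i, -2.2911+2.1430i]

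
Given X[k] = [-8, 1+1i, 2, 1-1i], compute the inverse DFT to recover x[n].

x[n] = (1/4) Σ(k=0 to 3) X[k] · e^(2πikn/4)

Computing each x[n]:
x[0] = -1
x[1] = -3
x[2] = -2
x[3] = -2

x = [-1, -3, -2, -2]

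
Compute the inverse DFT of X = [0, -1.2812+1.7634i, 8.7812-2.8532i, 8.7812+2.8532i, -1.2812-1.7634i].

x[n] = (1/5) Σ(k=0 to 4) X[k] · e^(2πikn/5)

Computing each x[n]:
x[0] = 3
x[1] = -3
x[2] = 0
x[3] = 3
x[4] = -3

x = [3, -3, 0, 3, -3]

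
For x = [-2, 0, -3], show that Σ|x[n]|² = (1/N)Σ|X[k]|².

Time domain:
Σ|x[n]|² = |-2|² + |0|² + |-3|² = 13.0000

Frequency domain:
(1/3)Σ|X[k]|² = (1/3)(|-5|² + |-0.5000-2.5981i|² + |-0.5000+2.5981i|²) = (1/3)·39.0000 = 13.0000

Both sides agree, confirming Parseval's theorem.

Σ|x[n]|² = (1/N)Σ|X[k]|² = 13.0000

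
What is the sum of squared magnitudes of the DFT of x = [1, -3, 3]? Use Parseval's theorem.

Parseval: Σ|x[n]|² = (1/N)Σ|X[k]|², so Σ|X[k]|² = N·Σ|x[n]|² = 3·19.0000

Σ|X[k]|² = N·Σ|x[n]|² = 3·19.0000 = 57.0000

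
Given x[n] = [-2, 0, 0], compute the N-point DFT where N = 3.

X[k] = Σ(n=0 to 2) x[n] · ω_3^(nk)
where ω_3 = e^(-2πi/3)

Computing each X[k]:
X[0] = -2
X[1] = -2
X[2] = -2

X = [-2, -2, -2]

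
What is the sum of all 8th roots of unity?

Sum of all nth roots of unity equals 0 for n > 1 (geometric series with r ≠ 1).

0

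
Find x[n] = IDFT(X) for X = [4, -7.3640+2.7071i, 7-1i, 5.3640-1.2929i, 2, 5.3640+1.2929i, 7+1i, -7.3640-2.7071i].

x[n] = (1/8) Σ(k=0 to 7) X[k] · e^(2πikn/8)

Computing each x[n]:
x[0] = 2
x[1] = -2
x[2] = -2
x[3] = 2
x[4] = 3
x[5] = 3
x[6] = 0
x[7] = -2

x = [2, -2, -2, 2, 3, 3, 0, -2]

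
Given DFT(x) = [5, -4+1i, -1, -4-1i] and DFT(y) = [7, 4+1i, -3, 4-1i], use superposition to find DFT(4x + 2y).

By linearity: DFT(4x + 2y) = 4·DFT(x) + 2·DFT(y)
= 4·[5, -4+1i, -1, -4-1i] + 2·[7, 4+1i, -3, 4-1i]

Computing element-wise:
Z[0] = 4·(5) + 2·(7) = 34
Z[1] = 4·(-4+1i) + 2·(4+1i) = -8+6i
Z[2] = 4·(-1) + 2·(-3) = -10
Z[3] = 4·(-4-1i) + 2·(4-1i) = -8-6i

DFT(4x + 2y) = 4·X + 2·Y = [34, -8+6i, -10, -8-6i]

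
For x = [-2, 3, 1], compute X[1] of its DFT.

X[1] = Σ(n=0 to 2) x[n] · ω_3^(1n) where ω_3 = e^(-2πi/3)
= (-2)·ω_3^0 + (3)·ω_3^1 + (1)·ω_3^2

X[1] = -4.0000-1.7321i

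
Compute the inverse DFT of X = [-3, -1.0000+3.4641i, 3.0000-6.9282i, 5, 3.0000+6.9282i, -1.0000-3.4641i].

x[n] = (1/6) Σ(k=0 to 5) X[k] · e^(2πikn/6)

Computing each x[n]:
x[0] = 1
x[1] = -1
x[2] = -3
x[3] = 0
x[4] = 3
x[5] = -3

x = [1, -1, -3, 0, 3, -3]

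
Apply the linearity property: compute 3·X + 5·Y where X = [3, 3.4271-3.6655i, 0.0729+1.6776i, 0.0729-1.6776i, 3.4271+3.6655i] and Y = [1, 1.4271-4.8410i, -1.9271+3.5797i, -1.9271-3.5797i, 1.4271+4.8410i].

By linearity: DFT(3x + 5y) = 3·DFT(x) + 5·DFT(y)
= 3·[3, 3.4271-3.6655i, 0.0729+1.6776i, 0.0729-1.6776i, 3.4271+3.6655i] + 5·[1, 1.4271-4.8410i, -1.9271+3.5797i, -1.9271-3.5797i, 1.4271+4.8410i]

Computing element-wise:
Z[0] = 3·(3) + 5·(1) = 14
Z[1] = 3·(3.4271-3.6655i) + 5·(1.4271-4.8410i) = 17.4168-35.2015i
Z[2] = 3·(0.0729+1.6776i) + 5·(-1.9271+3.5797i) = -9.4168+22.9313i
Z[3] = 3·(0.0729-1.6776i) + 5·(-1.9271-3.5797i) = -9.4168-22.9313i
Z[4] = 3·(3.4271+3.6655i) + 5·(1.4271+4.8410i) = 17.4168+35.2015i

DFT(3x + 5y) = 3·X + 5·Y = [14, 17.4168-35.2015i, -9.4168+22.9313i, -9.4168-22.9313i, 17.4168+35.2015i]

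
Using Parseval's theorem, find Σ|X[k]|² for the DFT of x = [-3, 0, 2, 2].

Parseval: Σ|x[n]|² = (1/N)Σ|X[k]|², so Σ|X[k]|² = N·Σ|x[n]|² = 4·17.0000

Σ|X[k]|² = N·Σ|x[n]|² = 4·17.0000 = 68.0000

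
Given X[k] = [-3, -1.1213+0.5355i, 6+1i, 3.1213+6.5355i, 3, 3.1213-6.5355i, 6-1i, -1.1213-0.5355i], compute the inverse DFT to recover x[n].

x[n] = (1/8) Σ(k=0 to 7) X[k] · e^(2πikn/8)

Computing each x[n]:
x[0] = 2
x[1] = -3
x[2] = 0
x[3] = -1
x[4] = 1
x[5] = 1
x[6] = -3
x[7] = 0

x = [2, -3, 0, -1, 1, 1, -3, 0]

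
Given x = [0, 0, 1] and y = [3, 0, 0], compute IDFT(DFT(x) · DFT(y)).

(x ⊛ y)[n] = Σ(m=0 to 2) x[m] · y[(n-m) mod 3]

Computing each output sample:
(x ⊛ y)[0] = 0
(x ⊛ y)[1] = 0
(x ⊛ y)[2] = 3

x ⊛ y = [0, 0, 3]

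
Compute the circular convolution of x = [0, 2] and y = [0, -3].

(x ⊛ y)[n] = Σ(m=0 to 1) x[m] · y[(n-m) mod 2]

Computing each output sample:
(x ⊛ y)[0] = -6
(x ⊛ y)[1] = 0

x ⊛ y = [-6, 0]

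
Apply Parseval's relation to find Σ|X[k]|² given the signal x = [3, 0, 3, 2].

Parseval: Σ|x[n]|² = (1/N)Σ|X[k]|², so Σ|X[k]|² = N·Σ|x[n]|² = 4·22.0000

Σ|X[k]|² = N·Σ|x[n]|² = 4·22.0000 = 88.0000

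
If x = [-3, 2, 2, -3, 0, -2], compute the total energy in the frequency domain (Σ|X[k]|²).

Parseval: Σ|x[n]|² = (1/N)Σ|X[k]|², so Σ|X[k]|² = N·Σ|x[n]|² = 6·30.0000

Σ|X[k]|² = N·Σ|x[n]|² = 6·30.0000 = 180.0000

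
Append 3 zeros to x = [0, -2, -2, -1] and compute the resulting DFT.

Original 4-point DFT: [-5, 2+1i, 1, 2-1i]
Zero-padded 7-point DFT provides frequency interpolation.

DFT_7([x, 0, ...]) = [-5, 0.0990+3.9474i, 1.6235+0.3003i, 0.7775+0.2790i, 0.7775-0.2790i, 1.6235-0.3003i, 0.0990-3.9474i]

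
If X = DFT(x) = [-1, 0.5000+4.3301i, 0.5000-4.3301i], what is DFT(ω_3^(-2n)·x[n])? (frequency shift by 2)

Modulation property: DFT(ω_3^(-2n)·x[n]) = X[(k-2) mod 3], so circularly shift X by 2 positions.

X[k-2] = [0.5000+4.3301i, 0.5000-4.3301i, -1]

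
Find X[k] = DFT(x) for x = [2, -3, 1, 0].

X[k] = Σ(n=0 to 3) x[n] · ω_4^(nk)
where ω_4 = e^(-2πi/4)

Computing each X[k]:
X[0] = 0
X[1] = 1+3i
X[2] = 6
X[3] = 1-3i

X = [0, 1+3i, 6, 1-3i]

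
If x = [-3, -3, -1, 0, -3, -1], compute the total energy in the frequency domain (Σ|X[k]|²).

Parseval: Σ|x[n]|² = (1/N)Σ|X[k]|², so Σ|X[k]|² = N·Σ|x[n]|² = 6·29.0000

Σ|X[k]|² = N·Σ|x[n]|² = 6·29.0000 = 174.0000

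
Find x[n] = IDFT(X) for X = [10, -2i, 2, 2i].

x[n] = (1/4) Σ(k=0 to 3) X[k] · e^(2πikn/4)

Computing each x[n]:
x[0] = 3
x[1] = 3
x[2] = 3
x[3] = 1

x = [3, 3, 3, 1]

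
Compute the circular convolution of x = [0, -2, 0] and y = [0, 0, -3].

(x ⊛ y)[n] = Σ(m=0 to 2) x[m] · y[(n-m) mod 3]

Computing each output sample:
(x ⊛ y)[0] = 6
(x ⊛ y)[1] = 0
(x ⊛ y)[2] = 0

x ⊛ y = [6, 0, 0]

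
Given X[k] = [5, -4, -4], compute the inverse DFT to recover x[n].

x[n] = (1/3) Σ(k=0 to 2) X[k] · e^(2πikn/3)

Computing each x[n]:
x[0] = -1
x[1] = 3
x[2] = 3

x = [-1, 3, 3]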